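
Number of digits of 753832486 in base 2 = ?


753832486 in base 2 = 101100111011101001001000100110
Number of digits = 30

30 digits (base 2)


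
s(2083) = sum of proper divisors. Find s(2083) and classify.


Proper divisors: 1
Sum = 1 = 1
1 < 2083 → deficient

s(2083) = 1 (deficient)


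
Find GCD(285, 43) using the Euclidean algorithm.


285 = 6 * 43 + 27
43 = 1 * 27 + 16
27 = 1 * 16 + 11
16 = 1 * 11 + 5
11 = 2 * 5 + 1
5 = 5 * 1 + 0
GCD = 1


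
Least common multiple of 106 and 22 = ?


GCD(106, 22) = 2
LCM = 106*22/2 = 2332/2 = 1166

LCM = 1166


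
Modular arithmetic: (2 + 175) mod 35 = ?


2 + 175 = 177
177 mod 35 = 2


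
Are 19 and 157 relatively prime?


Euclidean algorithm:
157 = 8 * 19 + 5
19 = 3 * 5 + 4
5 = 1 * 4 + 1
4 = 4 * 1 + 0
GCD(19, 157) = 1

Yes, coprime (GCD = 1)


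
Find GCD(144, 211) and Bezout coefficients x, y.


Tabular extended Euclidean (each row: r = 144*s + 211*t):
r=144, s=1, t=0
r=211, s=0, t=1
q=0: r=144, s=1, t=0   [144*(1) + 211*(0) = 144]
q=1: r=67, s=-1, t=1   [144*(-1) + 211*(1) = 67]
q=2: r=10, s=3, t=-2   [144*(3) + 211*(-2) = 10]
q=6: r=7, s=-19, t=13   [144*(-19) + 211*(13) = 7]
q=1: r=3, s=22, t=-15   [144*(22) + 211*(-15) = 3]
q=2: r=1, s=-63, t=43   [144*(-63) + 211*(43) = 1]
q=3: r=0, s=211, t=-144   [144*(211) + 211*(-144) = 0]
GCD = 1; from the row with r=1: x=-63, y=43
Check: 144*(-63) + 211*(43) = -9072 + 9073 = 1

GCD = 1, x = -63, y = 43


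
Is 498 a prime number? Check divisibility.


498 / 2 = 249 (exact division)
498 is NOT prime.

No, 498 is not prime


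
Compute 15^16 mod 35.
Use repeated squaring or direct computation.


15^1 mod 35 = 15
15^2 mod 35 = 15
15^3 mod 35 = 15
15^4 mod 35 = 15
15^5 mod 35 = 15
15^6 mod 35 = 15
15^7 mod 35 = 15
15^8 mod 35 = 15
15^9 mod 35 = 15
15^10 mod 35 = 15
15^11 mod 35 = 15
15^12 mod 35 = 15
15^13 mod 35 = 15
15^14 mod 35 = 15
15^15 mod 35 = 15
15^16 mod 35 = 15


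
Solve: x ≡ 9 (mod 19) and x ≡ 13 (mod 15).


M = 19*15 = 285
M1 = M/19 = 15, M2 = M/15 = 19
M1^(-1) mod 19 = 14, M2^(-1) mod 15 = 4
x = 9*15*14 + 13*19*4 = 2878
2878 mod 285 = 28
Check: 28 mod 19 = 9 ✓, 28 mod 15 = 13 ✓

x ≡ 28 (mod 285)


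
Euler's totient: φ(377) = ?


377 = 13 × 29
Prime factors: 13, 29
φ(377) = 377 × (1-1/13) × (1-1/29)
= 377 × 12/13 × 28/29 = 336

φ(377) = 336


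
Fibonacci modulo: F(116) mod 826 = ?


F(k) mod 826 for k=1..116:
1, 1, 2, 3, 5, 8, 13, 21, 34, 55, 89, 144, 233, 377, 610, 161, 771, 106, 51, 157, 208, 365, 573, 112, 685, 797, 656, 627, 457, 258, 715, 147, 36, 183, 219, 402, 621, 197, 818, 189, 181, 370, 551, 95, 646, 741, 561, 476, 211, 687, 72, 759, 5, 764, 769, 707, 650, 531, 355, 60, 415, 475, 64, 539, 603, 316, 93, 409, 502, 85, 587, 672, 433, 279, 712, 165, 51, 216, 267, 483, 750, 407, 331, 738, 243, 155, 398, 553, 125, 678, 803, 655, 632, 461, 267, 728, 169, 71, 240, 311, 551, 36, 587, 623, 384, 181, 565, 746, 485, 405, 64, 469, 533, 176, 709, 59
F(116) mod 826 = 59


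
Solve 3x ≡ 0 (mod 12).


GCD(3, 12) = 3 divides 0
Divide: 1x ≡ 0 (mod 4)
x ≡ 0 (mod 4)


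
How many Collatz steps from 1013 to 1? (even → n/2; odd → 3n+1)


1013 → 3040 → 1520 → 760 → 380 → 190 → 95 → 286 → 143 → 430 → 215 → 646 → 323 → 970 → 485 → 1456 → 728 → 364 → 182 → 91 → 274 → 137 → 412 → 206 → 103 → 310 → 155 → 466 → 233 → 700 → 350 → 175 → 526 → 263 → 790 → 395 → 1186 → 593 → 1780 → 890 → 445 → 1336 → 668 → 334 → 167 → 502 → 251 → 754 → 377 → 1132 → 566 → 283 → 850 → 425 → 1276 → 638 → 319 → 958 → 479 → 1438 → 719 → 2158 → 1079 → 3238 → 1619 → 4858 → 2429 → 7288 → 3644 → 1822 → 911 → 2734 → 1367 → 4102 → 2051 → 6154 → 3077 → 9232 → 4616 → 2308 → 1154 → 577 → 1732 → 866 → 433 → 1300 → 650 → 325 → 976 → 488 → 244 → 122 → 61 → 184 → 92 → 46 → 23 → 70 → 35 → 106 → 53 → 160 → 80 → 40 → 20 → 10 → 5 → 16 → 8 → 4 → 2 → 1
Total steps = 111

111 steps


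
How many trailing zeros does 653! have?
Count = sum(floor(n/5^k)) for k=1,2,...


floor(653/5) = 130
floor(653/25) = 26
floor(653/125) = 5
floor(653/625) = 1
Total = 162

162 trailing zeros


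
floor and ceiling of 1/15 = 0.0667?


1/15 = 0.0667
floor = 0
ceil = 1

floor = 0, ceil = 1


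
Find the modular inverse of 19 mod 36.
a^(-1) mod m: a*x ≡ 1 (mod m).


Use the extended Euclidean algorithm on (36, 19); each row r = 36*s + 19*t:
r=36, s=1, t=0
r=19, s=0, t=1
q=1: r=17, s=1, t=-1   [36*(1) + 19*(-1) = 17]
q=1: r=2, s=-1, t=2   [36*(-1) + 19*(2) = 2]
q=8: r=1, s=9, t=-17   [36*(9) + 19*(-17) = 1]
q=2: r=0, s=-19, t=36   [36*(-19) + 19*(36) = 0]
GCD = 1 with t = -17, so 19*(-17) ≡ 1 (mod 36)
Inverse = -17 mod 36 = 19
Check: 19 * 19 = 361 ≡ 1 (mod 36)

19^(-1) ≡ 19 (mod 36)


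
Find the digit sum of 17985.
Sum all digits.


1 + 7 + 9 + 8 + 5 = 30


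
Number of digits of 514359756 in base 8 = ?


514359756 in base 8 = 3652100714
Number of digits = 10

10 digits (base 8)


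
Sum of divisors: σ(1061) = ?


Divisors of 1061: 1, 1061
Sum = 1 + 1061 = 1062

σ(1061) = 1062


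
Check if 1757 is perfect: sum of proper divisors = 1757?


Proper divisors of 1757: 1, 7, 251
Sum = 1 + 7 + 251 = 259

No, 1757 is not perfect (259 ≠ 1757)


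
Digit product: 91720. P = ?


9 × 1 × 7 × 2 × 0 = 0


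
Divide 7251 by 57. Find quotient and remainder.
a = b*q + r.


7251 = 57 * 127 + 12
Check: 7239 + 12 = 7251

q = 127, r = 12


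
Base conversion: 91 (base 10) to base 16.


91 (base 10) = 91 (decimal)
91 (decimal) = 5B (base 16)


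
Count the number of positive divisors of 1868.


1868 = 2^2 × 467^1
d(1868) = (2+1) × (1+1) = 6

6 divisors


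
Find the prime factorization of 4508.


4508 / 2 = 2254
2254 / 2 = 1127
1127 / 7 = 161
161 / 7 = 23
23 / 23 = 1
4508 = 2^2 × 7^2 × 23


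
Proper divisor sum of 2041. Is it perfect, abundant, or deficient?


Proper divisors: 1, 13, 157
Sum = 1 + 13 + 157 = 171
171 < 2041 → deficient

s(2041) = 171 (deficient)


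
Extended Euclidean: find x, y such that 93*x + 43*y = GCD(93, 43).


Tabular extended Euclidean (each row: r = 93*s + 43*t):
r=93, s=1, t=0
r=43, s=0, t=1
q=2: r=7, s=1, t=-2   [93*(1) + 43*(-2) = 7]
q=6: r=1, s=-6, t=13   [93*(-6) + 43*(13) = 1]
q=7: r=0, s=43, t=-93   [93*(43) + 43*(-93) = 0]
GCD = 1; from the row with r=1: x=-6, y=13
Check: 93*(-6) + 43*(13) = -558 + 559 = 1

GCD = 1, x = -6, y = 13


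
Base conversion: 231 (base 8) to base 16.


231 (base 8) = 153 (decimal)
153 (decimal) = 99 (base 16)


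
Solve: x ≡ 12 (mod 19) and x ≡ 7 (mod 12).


M = 19*12 = 228
M1 = M/19 = 12, M2 = M/12 = 19
M1^(-1) mod 19 = 8, M2^(-1) mod 12 = 7
x = 12*12*8 + 7*19*7 = 2083
2083 mod 228 = 31
Check: 31 mod 19 = 12 ✓, 31 mod 12 = 7 ✓

x ≡ 31 (mod 228)


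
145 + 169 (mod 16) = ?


145 + 169 = 314
314 mod 16 = 10


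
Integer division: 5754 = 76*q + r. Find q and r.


5754 = 76 * 75 + 54
Check: 5700 + 54 = 5754

q = 75, r = 54


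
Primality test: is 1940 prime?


1940 / 2 = 970 (exact division)
1940 is NOT prime.

No, 1940 is not prime


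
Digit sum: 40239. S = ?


4 + 0 + 2 + 3 + 9 = 18


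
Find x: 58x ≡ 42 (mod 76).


GCD(58, 76) = 2 divides 42
Divide: 29x ≡ 21 (mod 38)
x ≡ 23 (mod 38)


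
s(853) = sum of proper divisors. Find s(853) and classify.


Proper divisors: 1
Sum = 1 = 1
1 < 853 → deficient

s(853) = 1 (deficient)


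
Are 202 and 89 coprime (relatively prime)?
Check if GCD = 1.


Euclidean algorithm:
202 = 2 * 89 + 24
89 = 3 * 24 + 17
24 = 1 * 17 + 7
17 = 2 * 7 + 3
7 = 2 * 3 + 1
3 = 3 * 1 + 0
GCD(202, 89) = 1

Yes, coprime (GCD = 1)


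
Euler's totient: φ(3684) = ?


3684 = 2^2 × 3 × 307
Prime factors: 2, 3, 307
φ(3684) = 3684 × (1-1/2) × (1-1/3) × (1-1/307)
= 3684 × 1/2 × 2/3 × 306/307 = 1224

φ(3684) = 1224


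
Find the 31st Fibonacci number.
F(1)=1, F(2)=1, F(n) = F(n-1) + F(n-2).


Sequence: 1, 1, 2, 3, 5, 8, 13, 21, 34, 55, 89, 144, 233, 377, 610, 987, 1597, 2584, 4181, 6765, 10946, 17711, 28657, 46368, 75025, 121393, 196418, 317811, 514229, 832040, 1346269
F(31) = 1346269


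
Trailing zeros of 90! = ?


floor(90/5) = 18
floor(90/25) = 3
Total = 21

21 trailing zeros


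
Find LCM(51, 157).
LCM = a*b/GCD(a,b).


GCD(51, 157) = 1
LCM = 51*157/1 = 8007/1 = 8007

LCM = 8007


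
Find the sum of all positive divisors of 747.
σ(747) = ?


Divisors of 747: 1, 3, 9, 83, 249, 747
Sum = 1 + 3 + 9 + 83 + 249 + 747 = 1092

σ(747) = 1092


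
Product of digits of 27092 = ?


2 × 7 × 0 × 9 × 2 = 0


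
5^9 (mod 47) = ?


5^1 mod 47 = 5
5^2 mod 47 = 25
5^3 mod 47 = 31
5^4 mod 47 = 14
5^5 mod 47 = 23
5^6 mod 47 = 21
5^7 mod 47 = 11
5^8 mod 47 = 8
5^9 mod 47 = 40


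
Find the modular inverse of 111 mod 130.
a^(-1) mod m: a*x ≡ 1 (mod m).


Use the extended Euclidean algorithm on (130, 111); each row r = 130*s + 111*t:
r=130, s=1, t=0
r=111, s=0, t=1
q=1: r=19, s=1, t=-1   [130*(1) + 111*(-1) = 19]
q=5: r=16, s=-5, t=6   [130*(-5) + 111*(6) = 16]
q=1: r=3, s=6, t=-7   [130*(6) + 111*(-7) = 3]
q=5: r=1, s=-35, t=41   [130*(-35) + 111*(41) = 1]
q=3: r=0, s=111, t=-130   [130*(111) + 111*(-130) = 0]
GCD = 1 with t = 41, so 111*(41) ≡ 1 (mod 130)
Inverse = 41 mod 130 = 41
Check: 111 * 41 = 4551 ≡ 1 (mod 130)

111^(-1) ≡ 41 (mod 130)


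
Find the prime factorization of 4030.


4030 / 2 = 2015
2015 / 5 = 403
403 / 13 = 31
31 / 31 = 1
4030 = 2 × 5 × 13 × 31


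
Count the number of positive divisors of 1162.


1162 = 2^1 × 7^1 × 83^1
d(1162) = (1+1) × (1+1) × (1+1) = 8

8 divisors


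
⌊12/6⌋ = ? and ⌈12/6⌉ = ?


12/6 = 2.0000
floor = 2
ceil = 2

floor = 2, ceil = 2


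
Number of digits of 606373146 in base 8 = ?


606373146 in base 8 = 4411102432
Number of digits = 10

10 digits (base 8)


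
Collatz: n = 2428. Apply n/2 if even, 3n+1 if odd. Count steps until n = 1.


2428 → 1214 → 607 → 1822 → 911 → 2734 → 1367 → 4102 → 2051 → 6154 → 3077 → 9232 → 4616 → 2308 → 1154 → 577 → 1732 → 866 → 433 → 1300 → 650 → 325 → 976 → 488 → 244 → 122 → 61 → 184 → 92 → 46 → 23 → 70 → 35 → 106 → 53 → 160 → 80 → 40 → 20 → 10 → 5 → 16 → 8 → 4 → 2 → 1
Total steps = 45

45 steps


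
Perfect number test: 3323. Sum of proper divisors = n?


Proper divisors of 3323: 1
Sum = 1 = 1

No, 3323 is not perfect (1 ≠ 3323)


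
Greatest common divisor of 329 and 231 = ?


329 = 1 * 231 + 98
231 = 2 * 98 + 35
98 = 2 * 35 + 28
35 = 1 * 28 + 7
28 = 4 * 7 + 0
GCD = 7


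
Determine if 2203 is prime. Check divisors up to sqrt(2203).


Check divisors up to sqrt(2203) = 46.9361
No divisors found.
2203 is prime.

Yes, 2203 is prime


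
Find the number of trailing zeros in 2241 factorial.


floor(2241/5) = 448
floor(2241/25) = 89
floor(2241/125) = 17
floor(2241/625) = 3
Total = 557

557 trailing zeros


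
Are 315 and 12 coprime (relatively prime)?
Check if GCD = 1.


Euclidean algorithm:
315 = 26 * 12 + 3
12 = 4 * 3 + 0
GCD(315, 12) = 3

No, not coprime (GCD = 3)


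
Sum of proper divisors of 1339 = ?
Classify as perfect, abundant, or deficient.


Proper divisors: 1, 13, 103
Sum = 1 + 13 + 103 = 117
117 < 1339 → deficient

s(1339) = 117 (deficient)


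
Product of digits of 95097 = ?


9 × 5 × 0 × 9 × 7 = 0


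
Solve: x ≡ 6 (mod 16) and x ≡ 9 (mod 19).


M = 16*19 = 304
M1 = M/16 = 19, M2 = M/19 = 16
M1^(-1) mod 16 = 11, M2^(-1) mod 19 = 6
x = 6*19*11 + 9*16*6 = 2118
2118 mod 304 = 294
Check: 294 mod 16 = 6 ✓, 294 mod 19 = 9 ✓

x ≡ 294 (mod 304)


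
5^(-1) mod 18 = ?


Use the extended Euclidean algorithm on (18, 5); each row r = 18*s + 5*t:
r=18, s=1, t=0
r=5, s=0, t=1
q=3: r=3, s=1, t=-3   [18*(1) + 5*(-3) = 3]
q=1: r=2, s=-1, t=4   [18*(-1) + 5*(4) = 2]
q=1: r=1, s=2, t=-7   [18*(2) + 5*(-7) = 1]
q=2: r=0, s=-5, t=18   [18*(-5) + 5*(18) = 0]
GCD = 1 with t = -7, so 5*(-7) ≡ 1 (mod 18)
Inverse = -7 mod 18 = 11
Check: 5 * 11 = 55 ≡ 1 (mod 18)

5^(-1) ≡ 11 (mod 18)


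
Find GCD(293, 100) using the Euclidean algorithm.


293 = 2 * 100 + 93
100 = 1 * 93 + 7
93 = 13 * 7 + 2
7 = 3 * 2 + 1
2 = 2 * 1 + 0
GCD = 1


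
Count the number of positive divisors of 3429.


3429 = 3^3 × 127^1
d(3429) = (3+1) × (1+1) = 8

8 divisors


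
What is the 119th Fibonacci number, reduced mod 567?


F(k) mod 567 for k=1..119:
1, 1, 2, 3, 5, 8, 13, 21, 34, 55, 89, 144, 233, 377, 43, 420, 463, 316, 212, 528, 173, 134, 307, 441, 181, 55, 236, 291, 527, 251, 211, 462, 106, 1, 107, 108, 215, 323, 538, 294, 265, 559, 257, 249, 506, 188, 127, 315, 442, 190, 65, 255, 320, 8, 328, 336, 97, 433, 530, 396, 359, 188, 547, 168, 148, 316, 464, 213, 110, 323, 433, 189, 55, 244, 299, 543, 275, 251, 526, 210, 169, 379, 548, 360, 341, 134, 475, 42, 517, 559, 509, 501, 443, 377, 253, 63, 316, 379, 128, 507, 68, 8, 76, 84, 160, 244, 404, 81, 485, 566, 484, 483, 400, 316, 149, 465, 47, 512, 559
F(119) mod 567 = 559


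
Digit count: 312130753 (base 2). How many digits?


312130753 in base 2 = 10010100110101011110011000001
Number of digits = 29

29 digits (base 2)


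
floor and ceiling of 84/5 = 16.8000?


84/5 = 16.8000
floor = 16
ceil = 17

floor = 16, ceil = 17


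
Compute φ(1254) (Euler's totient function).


1254 = 2 × 3 × 11 × 19
Prime factors: 2, 3, 11, 19
φ(1254) = 1254 × (1-1/2) × (1-1/3) × (1-1/11) × (1-1/19)
= 1254 × 1/2 × 2/3 × 10/11 × 18/19 = 360

φ(1254) = 360


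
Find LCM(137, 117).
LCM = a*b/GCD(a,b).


GCD(137, 117) = 1
LCM = 137*117/1 = 16029/1 = 16029

LCM = 16029


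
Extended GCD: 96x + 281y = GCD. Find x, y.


Tabular extended Euclidean (each row: r = 96*s + 281*t):
r=96, s=1, t=0
r=281, s=0, t=1
q=0: r=96, s=1, t=0   [96*(1) + 281*(0) = 96]
q=2: r=89, s=-2, t=1   [96*(-2) + 281*(1) = 89]
q=1: r=7, s=3, t=-1   [96*(3) + 281*(-1) = 7]
q=12: r=5, s=-38, t=13   [96*(-38) + 281*(13) = 5]
q=1: r=2, s=41, t=-14   [96*(41) + 281*(-14) = 2]
q=2: r=1, s=-120, t=41   [96*(-120) + 281*(41) = 1]
q=2: r=0, s=281, t=-96   [96*(281) + 281*(-96) = 0]
GCD = 1; from the row with r=1: x=-120, y=41
Check: 96*(-120) + 281*(41) = -11520 + 11521 = 1

GCD = 1, x = -120, y = 41


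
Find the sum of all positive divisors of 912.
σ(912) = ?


Divisors of 912: 1, 2, 3, 4, 6, 8, 12, 16, 19, 24, 38, 48, 57, 76, 114, 152, 228, 304, 456, 912
Sum = 1 + 2 + 3 + 4 + 6 + 8 + 12 + 16 + 19 + 24 + 38 + 48 + 57 + 76 + 114 + 152 + 228 + 304 + 456 + 912 = 2480

σ(912) = 2480


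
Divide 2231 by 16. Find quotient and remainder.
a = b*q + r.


2231 = 16 * 139 + 7
Check: 2224 + 7 = 2231

q = 139, r = 7


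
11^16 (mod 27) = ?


11^1 mod 27 = 11
11^2 mod 27 = 13
11^3 mod 27 = 8
11^4 mod 27 = 7
11^5 mod 27 = 23
11^6 mod 27 = 10
11^7 mod 27 = 2
11^8 mod 27 = 22
11^9 mod 27 = 26
11^10 mod 27 = 16
11^11 mod 27 = 14
11^12 mod 27 = 19
11^13 mod 27 = 20
11^14 mod 27 = 4
11^15 mod 27 = 17
11^16 mod 27 = 25


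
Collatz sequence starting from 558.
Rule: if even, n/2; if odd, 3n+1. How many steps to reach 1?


558 → 279 → 838 → 419 → 1258 → 629 → 1888 → 944 → 472 → 236 → 118 → 59 → 178 → 89 → 268 → 134 → 67 → 202 → 101 → 304 → 152 → 76 → 38 → 19 → 58 → 29 → 88 → 44 → 22 → 11 → 34 → 17 → 52 → 26 → 13 → 40 → 20 → 10 → 5 → 16 → 8 → 4 → 2 → 1
Total steps = 43

43 steps


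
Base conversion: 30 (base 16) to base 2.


30 (base 16) = 48 (decimal)
48 (decimal) = 110000 (base 2)


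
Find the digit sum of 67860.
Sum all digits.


6 + 7 + 8 + 6 + 0 = 27


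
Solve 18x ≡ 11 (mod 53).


GCD(18, 53) = 1, unique solution
a^(-1) mod 53 = 3
x = 3 * 11 mod 53 = 33

x ≡ 33 (mod 53)


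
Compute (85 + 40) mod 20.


85 + 40 = 125
125 mod 20 = 5


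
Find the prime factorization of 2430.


2430 / 2 = 1215
1215 / 3 = 405
405 / 3 = 135
135 / 3 = 45
45 / 3 = 15
15 / 3 = 5
5 / 5 = 1
2430 = 2 × 3^5 × 5


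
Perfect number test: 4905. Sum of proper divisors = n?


Proper divisors of 4905: 1, 3, 5, 9, 15, 45, 109, 327, 545, 981, 1635
Sum = 1 + 3 + 5 + 9 + 15 + 45 + 109 + 327 + 545 + 981 + 1635 = 3675

No, 4905 is not perfect (3675 ≠ 4905)


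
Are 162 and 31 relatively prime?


Euclidean algorithm:
162 = 5 * 31 + 7
31 = 4 * 7 + 3
7 = 2 * 3 + 1
3 = 3 * 1 + 0
GCD(162, 31) = 1

Yes, coprime (GCD = 1)


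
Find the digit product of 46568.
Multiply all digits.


4 × 6 × 5 × 6 × 8 = 5760


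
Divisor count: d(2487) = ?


2487 = 3^1 × 829^1
d(2487) = (1+1) × (1+1) = 4

4 divisors


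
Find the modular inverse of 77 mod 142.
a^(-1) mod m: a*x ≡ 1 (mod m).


Use the extended Euclidean algorithm on (142, 77); each row r = 142*s + 77*t:
r=142, s=1, t=0
r=77, s=0, t=1
q=1: r=65, s=1, t=-1   [142*(1) + 77*(-1) = 65]
q=1: r=12, s=-1, t=2   [142*(-1) + 77*(2) = 12]
q=5: r=5, s=6, t=-11   [142*(6) + 77*(-11) = 5]
q=2: r=2, s=-13, t=24   [142*(-13) + 77*(24) = 2]
q=2: r=1, s=32, t=-59   [142*(32) + 77*(-59) = 1]
q=2: r=0, s=-77, t=142   [142*(-77) + 77*(142) = 0]
GCD = 1 with t = -59, so 77*(-59) ≡ 1 (mod 142)
Inverse = -59 mod 142 = 83
Check: 77 * 83 = 6391 ≡ 1 (mod 142)

77^(-1) ≡ 83 (mod 142)


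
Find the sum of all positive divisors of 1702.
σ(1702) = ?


Divisors of 1702: 1, 2, 23, 37, 46, 74, 851, 1702
Sum = 1 + 2 + 23 + 37 + 46 + 74 + 851 + 1702 = 2736

σ(1702) = 2736


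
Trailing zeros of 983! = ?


floor(983/5) = 196
floor(983/25) = 39
floor(983/125) = 7
floor(983/625) = 1
Total = 243

243 trailing zeros


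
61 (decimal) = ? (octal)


61 (base 10) = 61 (decimal)
61 (decimal) = 75 (base 8)


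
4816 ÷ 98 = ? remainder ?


4816 = 98 * 49 + 14
Check: 4802 + 14 = 4816

q = 49, r = 14


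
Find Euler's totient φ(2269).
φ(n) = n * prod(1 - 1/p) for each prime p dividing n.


2269 = 2269
Prime factors: 2269
φ(2269) = 2269 × (1-1/2269)
= 2269 × 2268/2269 = 2268

φ(2269) = 2268


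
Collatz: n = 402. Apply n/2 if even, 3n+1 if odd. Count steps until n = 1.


402 → 201 → 604 → 302 → 151 → 454 → 227 → 682 → 341 → 1024 → 512 → 256 → 128 → 64 → 32 → 16 → 8 → 4 → 2 → 1
Total steps = 19

19 steps


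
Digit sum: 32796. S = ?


3 + 2 + 7 + 9 + 6 = 27


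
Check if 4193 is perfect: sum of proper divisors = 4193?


Proper divisors of 4193: 1, 7, 599
Sum = 1 + 7 + 599 = 607

No, 4193 is not perfect (607 ≠ 4193)


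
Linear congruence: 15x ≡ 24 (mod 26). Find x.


GCD(15, 26) = 1, unique solution
a^(-1) mod 26 = 7
x = 7 * 24 mod 26 = 12

x ≡ 12 (mod 26)


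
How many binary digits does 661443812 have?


661443812 in base 2 = 100111011011001101010011100100
Number of digits = 30

30 digits (base 2)


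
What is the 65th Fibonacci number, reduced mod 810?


F(k) mod 810 for k=1..65:
1, 1, 2, 3, 5, 8, 13, 21, 34, 55, 89, 144, 233, 377, 610, 177, 787, 154, 131, 285, 416, 701, 307, 198, 505, 703, 398, 291, 689, 170, 49, 219, 268, 487, 755, 432, 377, 809, 376, 375, 751, 316, 257, 573, 20, 593, 613, 396, 199, 595, 794, 579, 563, 332, 85, 417, 502, 109, 611, 720, 521, 431, 142, 573, 715
F(65) mod 810 = 715


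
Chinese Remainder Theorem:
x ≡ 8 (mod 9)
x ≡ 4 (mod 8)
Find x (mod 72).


M = 9*8 = 72
M1 = M/9 = 8, M2 = M/8 = 9
M1^(-1) mod 9 = 8, M2^(-1) mod 8 = 1
x = 8*8*8 + 4*9*1 = 548
548 mod 72 = 44
Check: 44 mod 9 = 8 ✓, 44 mod 8 = 4 ✓

x ≡ 44 (mod 72)


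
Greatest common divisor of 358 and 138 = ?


358 = 2 * 138 + 82
138 = 1 * 82 + 56
82 = 1 * 56 + 26
56 = 2 * 26 + 4
26 = 6 * 4 + 2
4 = 2 * 2 + 0
GCD = 2


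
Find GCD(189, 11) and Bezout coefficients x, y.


Tabular extended Euclidean (each row: r = 189*s + 11*t):
r=189, s=1, t=0
r=11, s=0, t=1
q=17: r=2, s=1, t=-17   [189*(1) + 11*(-17) = 2]
q=5: r=1, s=-5, t=86   [189*(-5) + 11*(86) = 1]
q=2: r=0, s=11, t=-189   [189*(11) + 11*(-189) = 0]
GCD = 1; from the row with r=1: x=-5, y=86
Check: 189*(-5) + 11*(86) = -945 + 946 = 1

GCD = 1, x = -5, y = 86


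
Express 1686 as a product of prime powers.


1686 / 2 = 843
843 / 3 = 281
281 / 281 = 1
1686 = 2 × 3 × 281


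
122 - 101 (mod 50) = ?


122 - 101 = 21
21 mod 50 = 21


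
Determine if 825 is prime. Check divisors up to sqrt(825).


825 / 3 = 275 (exact division)
825 is NOT prime.

No, 825 is not prime


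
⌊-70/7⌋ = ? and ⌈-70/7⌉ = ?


-70/7 = -10.0000
floor = -10
ceil = -10

floor = -10, ceil = -10


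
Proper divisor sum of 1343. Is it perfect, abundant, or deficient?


Proper divisors: 1, 17, 79
Sum = 1 + 17 + 79 = 97
97 < 1343 → deficient

s(1343) = 97 (deficient)


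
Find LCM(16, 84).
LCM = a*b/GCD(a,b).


GCD(16, 84) = 4
LCM = 16*84/4 = 1344/4 = 336

LCM = 336


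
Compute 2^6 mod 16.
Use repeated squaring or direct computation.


2^1 mod 16 = 2
2^2 mod 16 = 4
2^3 mod 16 = 8
2^4 mod 16 = 0
2^5 mod 16 = 0
2^6 mod 16 = 0


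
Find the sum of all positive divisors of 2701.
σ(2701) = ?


Divisors of 2701: 1, 37, 73, 2701
Sum = 1 + 37 + 73 + 2701 = 2812

σ(2701) = 2812


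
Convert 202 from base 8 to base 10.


202 (base 8) = 130 (decimal)
130 (decimal) = 130 (base 10)


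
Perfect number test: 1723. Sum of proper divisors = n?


Proper divisors of 1723: 1
Sum = 1 = 1

No, 1723 is not perfect (1 ≠ 1723)


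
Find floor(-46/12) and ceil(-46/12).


-46/12 = -3.8333
floor = -4
ceil = -3

floor = -4, ceil = -3


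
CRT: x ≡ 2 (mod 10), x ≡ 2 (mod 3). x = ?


M = 10*3 = 30
M1 = M/10 = 3, M2 = M/3 = 10
M1^(-1) mod 10 = 7, M2^(-1) mod 3 = 1
x = 2*3*7 + 2*10*1 = 62
62 mod 30 = 2
Check: 2 mod 10 = 2 ✓, 2 mod 3 = 2 ✓

x ≡ 2 (mod 30)


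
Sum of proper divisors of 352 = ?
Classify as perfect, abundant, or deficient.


Proper divisors: 1, 2, 4, 8, 11, 16, 22, 32, 44, 88, 176
Sum = 1 + 2 + 4 + 8 + 11 + 16 + 22 + 32 + 44 + 88 + 176 = 404
404 > 352 → abundant

s(352) = 404 (abundant)


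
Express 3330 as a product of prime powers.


3330 / 2 = 1665
1665 / 3 = 555
555 / 3 = 185
185 / 5 = 37
37 / 37 = 1
3330 = 2 × 3^2 × 5 × 37


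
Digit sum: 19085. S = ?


1 + 9 + 0 + 8 + 5 = 23


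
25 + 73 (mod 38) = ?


25 + 73 = 98
98 mod 38 = 22


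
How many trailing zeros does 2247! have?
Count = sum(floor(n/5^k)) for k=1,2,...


floor(2247/5) = 449
floor(2247/25) = 89
floor(2247/125) = 17
floor(2247/625) = 3
Total = 558

558 trailing zeros


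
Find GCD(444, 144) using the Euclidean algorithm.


444 = 3 * 144 + 12
144 = 12 * 12 + 0
GCD = 12


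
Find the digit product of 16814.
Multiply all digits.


1 × 6 × 8 × 1 × 4 = 192


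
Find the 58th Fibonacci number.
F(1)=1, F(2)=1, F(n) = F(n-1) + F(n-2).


Sequence: 1, 1, 2, 3, 5, 8, 13, 21, 34, 55, 89, 144, 233, 377, 610, 987, 1597, 2584, 4181, 6765, 10946, 17711, 28657, 46368, 75025, 121393, 196418, 317811, 514229, 832040, 1346269, 2178309, 3524578, 5702887, 9227465, 14930352, 24157817, 39088169, 63245986, 102334155, 165580141, 267914296, 433494437, 701408733, 1134903170, 1836311903, 2971215073, 4807526976, 7778742049, 12586269025, 20365011074, 32951280099, 53316291173, 86267571272, 139583862445, 225851433717, 365435296162, 591286729879
F(58) = 591286729879


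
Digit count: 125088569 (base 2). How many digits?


125088569 in base 2 = 111011101001011001100111001
Number of digits = 27

27 digits (base 2)


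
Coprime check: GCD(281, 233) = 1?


Euclidean algorithm:
281 = 1 * 233 + 48
233 = 4 * 48 + 41
48 = 1 * 41 + 7
41 = 5 * 7 + 6
7 = 1 * 6 + 1
6 = 6 * 1 + 0
GCD(281, 233) = 1

Yes, coprime (GCD = 1)


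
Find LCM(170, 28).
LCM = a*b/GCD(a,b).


GCD(170, 28) = 2
LCM = 170*28/2 = 4760/2 = 2380

LCM = 2380


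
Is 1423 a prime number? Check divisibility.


Check divisors up to sqrt(1423) = 37.7227
No divisors found.
1423 is prime.

Yes, 1423 is prime


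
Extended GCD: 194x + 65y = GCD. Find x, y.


Tabular extended Euclidean (each row: r = 194*s + 65*t):
r=194, s=1, t=0
r=65, s=0, t=1
q=2: r=64, s=1, t=-2   [194*(1) + 65*(-2) = 64]
q=1: r=1, s=-1, t=3   [194*(-1) + 65*(3) = 1]
q=64: r=0, s=65, t=-194   [194*(65) + 65*(-194) = 0]
GCD = 1; from the row with r=1: x=-1, y=3
Check: 194*(-1) + 65*(3) = -194 + 195 = 1

GCD = 1, x = -1, y = 3


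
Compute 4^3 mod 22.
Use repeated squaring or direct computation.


4^1 mod 22 = 4
4^2 mod 22 = 16
4^3 mod 22 = 20


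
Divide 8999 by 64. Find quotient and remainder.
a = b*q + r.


8999 = 64 * 140 + 39
Check: 8960 + 39 = 8999

q = 140, r = 39


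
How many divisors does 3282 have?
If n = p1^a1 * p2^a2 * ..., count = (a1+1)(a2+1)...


3282 = 2^1 × 3^1 × 547^1
d(3282) = (1+1) × (1+1) × (1+1) = 8

8 divisors


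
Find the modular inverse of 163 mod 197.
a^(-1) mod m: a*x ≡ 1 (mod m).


Use the extended Euclidean algorithm on (197, 163); each row r = 197*s + 163*t:
r=197, s=1, t=0
r=163, s=0, t=1
q=1: r=34, s=1, t=-1   [197*(1) + 163*(-1) = 34]
q=4: r=27, s=-4, t=5   [197*(-4) + 163*(5) = 27]
q=1: r=7, s=5, t=-6   [197*(5) + 163*(-6) = 7]
q=3: r=6, s=-19, t=23   [197*(-19) + 163*(23) = 6]
q=1: r=1, s=24, t=-29   [197*(24) + 163*(-29) = 1]
q=6: r=0, s=-163, t=197   [197*(-163) + 163*(197) = 0]
GCD = 1 with t = -29, so 163*(-29) ≡ 1 (mod 197)
Inverse = -29 mod 197 = 168
Check: 163 * 168 = 27384 ≡ 1 (mod 197)

163^(-1) ≡ 168 (mod 197)


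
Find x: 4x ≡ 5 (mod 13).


GCD(4, 13) = 1, unique solution
a^(-1) mod 13 = 10
x = 10 * 5 mod 13 = 11

x ≡ 11 (mod 13)


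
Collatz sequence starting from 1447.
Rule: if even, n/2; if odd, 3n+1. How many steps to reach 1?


1447 → 4342 → 2171 → 6514 → 3257 → 9772 → 4886 → 2443 → 7330 → 3665 → 10996 → 5498 → 2749 → 8248 → 4124 → 2062 → 1031 → 3094 → 1547 → 4642 → 2321 → 6964 → 3482 → 1741 → 5224 → 2612 → 1306 → 653 → 1960 → 980 → 490 → 245 → 736 → 368 → 184 → 92 → 46 → 23 → 70 → 35 → 106 → 53 → 160 → 80 → 40 → 20 → 10 → 5 → 16 → 8 → 4 → 2 → 1
Total steps = 52

52 steps


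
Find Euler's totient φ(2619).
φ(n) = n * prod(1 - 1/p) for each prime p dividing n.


2619 = 3^3 × 97
Prime factors: 3, 97
φ(2619) = 2619 × (1-1/3) × (1-1/97)
= 2619 × 2/3 × 96/97 = 1728

φ(2619) = 1728


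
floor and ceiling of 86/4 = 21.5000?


86/4 = 21.5000
floor = 21
ceil = 22

floor = 21, ceil = 22


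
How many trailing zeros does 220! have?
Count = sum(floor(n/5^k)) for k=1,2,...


floor(220/5) = 44
floor(220/25) = 8
floor(220/125) = 1
Total = 53

53 trailing zeros


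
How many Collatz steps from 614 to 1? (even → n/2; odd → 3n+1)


614 → 307 → 922 → 461 → 1384 → 692 → 346 → 173 → 520 → 260 → 130 → 65 → 196 → 98 → 49 → 148 → 74 → 37 → 112 → 56 → 28 → 14 → 7 → 22 → 11 → 34 → 17 → 52 → 26 → 13 → 40 → 20 → 10 → 5 → 16 → 8 → 4 → 2 → 1
Total steps = 38

38 steps


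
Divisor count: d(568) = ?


568 = 2^3 × 71^1
d(568) = (3+1) × (1+1) = 8

8 divisors


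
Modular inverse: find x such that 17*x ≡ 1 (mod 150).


Use the extended Euclidean algorithm on (150, 17); each row r = 150*s + 17*t:
r=150, s=1, t=0
r=17, s=0, t=1
q=8: r=14, s=1, t=-8   [150*(1) + 17*(-8) = 14]
q=1: r=3, s=-1, t=9   [150*(-1) + 17*(9) = 3]
q=4: r=2, s=5, t=-44   [150*(5) + 17*(-44) = 2]
q=1: r=1, s=-6, t=53   [150*(-6) + 17*(53) = 1]
q=2: r=0, s=17, t=-150   [150*(17) + 17*(-150) = 0]
GCD = 1 with t = 53, so 17*(53) ≡ 1 (mod 150)
Inverse = 53 mod 150 = 53
Check: 17 * 53 = 901 ≡ 1 (mod 150)

17^(-1) ≡ 53 (mod 150)


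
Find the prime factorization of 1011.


1011 / 3 = 337
337 / 337 = 1
1011 = 3 × 337


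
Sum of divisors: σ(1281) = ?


Divisors of 1281: 1, 3, 7, 21, 61, 183, 427, 1281
Sum = 1 + 3 + 7 + 21 + 61 + 183 + 427 + 1281 = 1984

σ(1281) = 1984


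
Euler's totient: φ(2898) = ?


2898 = 2 × 3^2 × 7 × 23
Prime factors: 2, 3, 7, 23
φ(2898) = 2898 × (1-1/2) × (1-1/3) × (1-1/7) × (1-1/23)
= 2898 × 1/2 × 2/3 × 6/7 × 22/23 = 792

φ(2898) = 792


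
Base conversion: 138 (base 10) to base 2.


138 (base 10) = 138 (decimal)
138 (decimal) = 10001010 (base 2)


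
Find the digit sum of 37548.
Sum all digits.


3 + 7 + 5 + 4 + 8 = 27


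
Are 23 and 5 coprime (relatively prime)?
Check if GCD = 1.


Euclidean algorithm:
23 = 4 * 5 + 3
5 = 1 * 3 + 2
3 = 1 * 2 + 1
2 = 2 * 1 + 0
GCD(23, 5) = 1

Yes, coprime (GCD = 1)


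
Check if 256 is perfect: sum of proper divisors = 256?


Proper divisors of 256: 1, 2, 4, 8, 16, 32, 64, 128
Sum = 1 + 2 + 4 + 8 + 16 + 32 + 64 + 128 = 255

No, 256 is not perfect (255 ≠ 256)


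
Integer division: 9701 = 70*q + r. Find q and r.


9701 = 70 * 138 + 41
Check: 9660 + 41 = 9701

q = 138, r = 41


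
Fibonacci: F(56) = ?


Sequence: 1, 1, 2, 3, 5, 8, 13, 21, 34, 55, 89, 144, 233, 377, 610, 987, 1597, 2584, 4181, 6765, 10946, 17711, 28657, 46368, 75025, 121393, 196418, 317811, 514229, 832040, 1346269, 2178309, 3524578, 5702887, 9227465, 14930352, 24157817, 39088169, 63245986, 102334155, 165580141, 267914296, 433494437, 701408733, 1134903170, 1836311903, 2971215073, 4807526976, 7778742049, 12586269025, 20365011074, 32951280099, 53316291173, 86267571272, 139583862445, 225851433717
F(56) = 225851433717


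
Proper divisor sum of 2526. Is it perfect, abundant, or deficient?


Proper divisors: 1, 2, 3, 6, 421, 842, 1263
Sum = 1 + 2 + 3 + 6 + 421 + 842 + 1263 = 2538
2538 > 2526 → abundant

s(2526) = 2538 (abundant)


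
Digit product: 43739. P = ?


4 × 3 × 7 × 3 × 9 = 2268


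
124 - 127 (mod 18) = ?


124 - 127 = -3
-3 mod 18 = 15


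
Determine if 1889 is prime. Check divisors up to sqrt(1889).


Check divisors up to sqrt(1889) = 43.4626
No divisors found.
1889 is prime.

Yes, 1889 is prime


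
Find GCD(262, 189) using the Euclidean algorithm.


262 = 1 * 189 + 73
189 = 2 * 73 + 43
73 = 1 * 43 + 30
43 = 1 * 30 + 13
30 = 2 * 13 + 4
13 = 3 * 4 + 1
4 = 4 * 1 + 0
GCD = 1


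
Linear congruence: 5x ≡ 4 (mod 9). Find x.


GCD(5, 9) = 1, unique solution
a^(-1) mod 9 = 2
x = 2 * 4 mod 9 = 8

x ≡ 8 (mod 9)


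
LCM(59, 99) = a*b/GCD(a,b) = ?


GCD(59, 99) = 1
LCM = 59*99/1 = 5841/1 = 5841

LCM = 5841


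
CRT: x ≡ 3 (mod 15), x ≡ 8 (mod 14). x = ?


M = 15*14 = 210
M1 = M/15 = 14, M2 = M/14 = 15
M1^(-1) mod 15 = 14, M2^(-1) mod 14 = 1
x = 3*14*14 + 8*15*1 = 708
708 mod 210 = 78
Check: 78 mod 15 = 3 ✓, 78 mod 14 = 8 ✓

x ≡ 78 (mod 210)


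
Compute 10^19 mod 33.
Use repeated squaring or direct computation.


10^1 mod 33 = 10
10^2 mod 33 = 1
10^3 mod 33 = 10
10^4 mod 33 = 1
10^5 mod 33 = 10
10^6 mod 33 = 1
10^7 mod 33 = 10
10^8 mod 33 = 1
10^9 mod 33 = 10
10^10 mod 33 = 1
10^11 mod 33 = 10
10^12 mod 33 = 1
10^13 mod 33 = 10
10^14 mod 33 = 1
10^15 mod 33 = 10
10^16 mod 33 = 1
10^17 mod 33 = 10
10^18 mod 33 = 1
10^19 mod 33 = 10


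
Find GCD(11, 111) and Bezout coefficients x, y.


Tabular extended Euclidean (each row: r = 11*s + 111*t):
r=11, s=1, t=0
r=111, s=0, t=1
q=0: r=11, s=1, t=0   [11*(1) + 111*(0) = 11]
q=10: r=1, s=-10, t=1   [11*(-10) + 111*(1) = 1]
q=11: r=0, s=111, t=-11   [11*(111) + 111*(-11) = 0]
GCD = 1; from the row with r=1: x=-10, y=1
Check: 11*(-10) + 111*(1) = -110 + 111 = 1

GCD = 1, x = -10, y = 1


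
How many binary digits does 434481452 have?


434481452 in base 2 = 11001111001011010100100101100
Number of digits = 29

29 digits (base 2)


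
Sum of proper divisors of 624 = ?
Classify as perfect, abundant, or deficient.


Proper divisors: 1, 2, 3, 4, 6, 8, 12, 13, 16, 24, 26, 39, 48, 52, 78, 104, 156, 208, 312
Sum = 1 + 2 + 3 + 4 + 6 + 8 + 12 + 13 + 16 + 24 + 26 + 39 + 48 + 52 + 78 + 104 + 156 + 208 + 312 = 1112
1112 > 624 → abundant

s(624) = 1112 (abundant)


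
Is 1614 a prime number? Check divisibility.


1614 / 2 = 807 (exact division)
1614 is NOT prime.

No, 1614 is not prime


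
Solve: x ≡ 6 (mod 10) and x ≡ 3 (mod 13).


M = 10*13 = 130
M1 = M/10 = 13, M2 = M/13 = 10
M1^(-1) mod 10 = 7, M2^(-1) mod 13 = 4
x = 6*13*7 + 3*10*4 = 666
666 mod 130 = 16
Check: 16 mod 10 = 6 ✓, 16 mod 13 = 3 ✓

x ≡ 16 (mod 130)


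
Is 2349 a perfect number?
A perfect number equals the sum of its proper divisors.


Proper divisors of 2349: 1, 3, 9, 27, 29, 81, 87, 261, 783
Sum = 1 + 3 + 9 + 27 + 29 + 81 + 87 + 261 + 783 = 1281

No, 2349 is not perfect (1281 ≠ 2349)


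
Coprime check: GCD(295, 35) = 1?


Euclidean algorithm:
295 = 8 * 35 + 15
35 = 2 * 15 + 5
15 = 3 * 5 + 0
GCD(295, 35) = 5

No, not coprime (GCD = 5)


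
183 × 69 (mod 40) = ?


183 × 69 = 12627
12627 mod 40 = 27


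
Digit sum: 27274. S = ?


2 + 7 + 2 + 7 + 4 = 22


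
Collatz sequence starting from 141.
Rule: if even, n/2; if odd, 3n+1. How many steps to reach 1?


141 → 424 → 212 → 106 → 53 → 160 → 80 → 40 → 20 → 10 → 5 → 16 → 8 → 4 → 2 → 1
Total steps = 15

15 steps


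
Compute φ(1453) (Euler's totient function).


1453 = 1453
Prime factors: 1453
φ(1453) = 1453 × (1-1/1453)
= 1453 × 1452/1453 = 1452

φ(1453) = 1452


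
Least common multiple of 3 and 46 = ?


GCD(3, 46) = 1
LCM = 3*46/1 = 138/1 = 138

LCM = 138


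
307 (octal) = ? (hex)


307 (base 8) = 199 (decimal)
199 (decimal) = C7 (base 16)


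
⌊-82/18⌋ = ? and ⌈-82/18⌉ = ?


-82/18 = -4.5556
floor = -5
ceil = -4

floor = -5, ceil = -4


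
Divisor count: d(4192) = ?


4192 = 2^5 × 131^1
d(4192) = (5+1) × (1+1) = 12

12 divisors


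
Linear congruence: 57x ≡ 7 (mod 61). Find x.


GCD(57, 61) = 1, unique solution
a^(-1) mod 61 = 15
x = 15 * 7 mod 61 = 44

x ≡ 44 (mod 61)


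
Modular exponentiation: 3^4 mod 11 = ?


3^1 mod 11 = 3
3^2 mod 11 = 9
3^3 mod 11 = 5
3^4 mod 11 = 4


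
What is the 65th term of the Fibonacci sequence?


Sequence: 1, 1, 2, 3, 5, 8, 13, 21, 34, 55, 89, 144, 233, 377, 610, 987, 1597, 2584, 4181, 6765, 10946, 17711, 28657, 46368, 75025, 121393, 196418, 317811, 514229, 832040, 1346269, 2178309, 3524578, 5702887, 9227465, 14930352, 24157817, 39088169, 63245986, 102334155, 165580141, 267914296, 433494437, 701408733, 1134903170, 1836311903, 2971215073, 4807526976, 7778742049, 12586269025, 20365011074, 32951280099, 53316291173, 86267571272, 139583862445, 225851433717, 365435296162, 591286729879, 956722026041, 1548008755920, 2504730781961, 4052739537881, 6557470319842, 10610209857723, 17167680177565
F(65) = 17167680177565


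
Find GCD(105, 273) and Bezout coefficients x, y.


Tabular extended Euclidean (each row: r = 105*s + 273*t):
r=105, s=1, t=0
r=273, s=0, t=1
q=0: r=105, s=1, t=0   [105*(1) + 273*(0) = 105]
q=2: r=63, s=-2, t=1   [105*(-2) + 273*(1) = 63]
q=1: r=42, s=3, t=-1   [105*(3) + 273*(-1) = 42]
q=1: r=21, s=-5, t=2   [105*(-5) + 273*(2) = 21]
q=2: r=0, s=13, t=-5   [105*(13) + 273*(-5) = 0]
GCD = 21; from the row with r=21: x=-5, y=2
Check: 105*(-5) + 273*(2) = -525 + 546 = 21

GCD = 21, x = -5, y = 2


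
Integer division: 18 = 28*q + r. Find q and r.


18 = 28 * 0 + 18
Check: 0 + 18 = 18

q = 0, r = 18


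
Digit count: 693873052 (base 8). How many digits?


693873052 in base 8 = 5126724634
Number of digits = 10

10 digits (base 8)


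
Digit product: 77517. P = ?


7 × 7 × 5 × 1 × 7 = 1715


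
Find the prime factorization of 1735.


1735 / 5 = 347
347 / 347 = 1
1735 = 5 × 347


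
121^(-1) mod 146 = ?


Use the extended Euclidean algorithm on (146, 121); each row r = 146*s + 121*t:
r=146, s=1, t=0
r=121, s=0, t=1
q=1: r=25, s=1, t=-1   [146*(1) + 121*(-1) = 25]
q=4: r=21, s=-4, t=5   [146*(-4) + 121*(5) = 21]
q=1: r=4, s=5, t=-6   [146*(5) + 121*(-6) = 4]
q=5: r=1, s=-29, t=35   [146*(-29) + 121*(35) = 1]
q=4: r=0, s=121, t=-146   [146*(121) + 121*(-146) = 0]
GCD = 1 with t = 35, so 121*(35) ≡ 1 (mod 146)
Inverse = 35 mod 146 = 35
Check: 121 * 35 = 4235 ≡ 1 (mod 146)

121^(-1) ≡ 35 (mod 146)


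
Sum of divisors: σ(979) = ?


Divisors of 979: 1, 11, 89, 979
Sum = 1 + 11 + 89 + 979 = 1080

σ(979) = 1080


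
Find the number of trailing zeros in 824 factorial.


floor(824/5) = 164
floor(824/25) = 32
floor(824/125) = 6
floor(824/625) = 1
Total = 203

203 trailing zeros


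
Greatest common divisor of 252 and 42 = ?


252 = 6 * 42 + 0
GCD = 42


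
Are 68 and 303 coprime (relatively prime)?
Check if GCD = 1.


Euclidean algorithm:
303 = 4 * 68 + 31
68 = 2 * 31 + 6
31 = 5 * 6 + 1
6 = 6 * 1 + 0
GCD(68, 303) = 1

Yes, coprime (GCD = 1)


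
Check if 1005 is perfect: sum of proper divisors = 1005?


Proper divisors of 1005: 1, 3, 5, 15, 67, 201, 335
Sum = 1 + 3 + 5 + 15 + 67 + 201 + 335 = 627

No, 1005 is not perfect (627 ≠ 1005)


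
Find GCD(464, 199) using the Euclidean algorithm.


464 = 2 * 199 + 66
199 = 3 * 66 + 1
66 = 66 * 1 + 0
GCD = 1


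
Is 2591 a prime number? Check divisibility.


Check divisors up to sqrt(2591) = 50.9019
No divisors found.
2591 is prime.

Yes, 2591 is prime


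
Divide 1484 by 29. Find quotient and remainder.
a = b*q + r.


1484 = 29 * 51 + 5
Check: 1479 + 5 = 1484

q = 51, r = 5


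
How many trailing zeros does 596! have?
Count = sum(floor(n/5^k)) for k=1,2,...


floor(596/5) = 119
floor(596/25) = 23
floor(596/125) = 4
Total = 146

146 trailing zeros


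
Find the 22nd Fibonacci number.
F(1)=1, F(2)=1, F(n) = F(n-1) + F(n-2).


Sequence: 1, 1, 2, 3, 5, 8, 13, 21, 34, 55, 89, 144, 233, 377, 610, 987, 1597, 2584, 4181, 6765, 10946, 17711
F(22) = 17711


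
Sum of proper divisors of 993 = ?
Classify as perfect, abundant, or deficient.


Proper divisors: 1, 3, 331
Sum = 1 + 3 + 331 = 335
335 < 993 → deficient

s(993) = 335 (deficient)


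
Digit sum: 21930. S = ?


2 + 1 + 9 + 3 + 0 = 15


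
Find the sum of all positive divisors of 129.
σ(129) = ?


Divisors of 129: 1, 3, 43, 129
Sum = 1 + 3 + 43 + 129 = 176

σ(129) = 176


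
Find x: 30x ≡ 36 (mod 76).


GCD(30, 76) = 2 divides 36
Divide: 15x ≡ 18 (mod 38)
x ≡ 24 (mod 38)


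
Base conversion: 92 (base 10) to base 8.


92 (base 10) = 92 (decimal)
92 (decimal) = 134 (base 8)


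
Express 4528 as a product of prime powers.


4528 / 2 = 2264
2264 / 2 = 1132
1132 / 2 = 566
566 / 2 = 283
283 / 283 = 1
4528 = 2^4 × 283


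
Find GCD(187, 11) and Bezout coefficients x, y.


Tabular extended Euclidean (each row: r = 187*s + 11*t):
r=187, s=1, t=0
r=11, s=0, t=1
q=17: r=0, s=1, t=-17   [187*(1) + 11*(-17) = 0]
GCD = 11; from the row with r=11: x=0, y=1
Check: 187*(0) + 11*(1) = 0 + 11 = 11

GCD = 11, x = 0, y = 1


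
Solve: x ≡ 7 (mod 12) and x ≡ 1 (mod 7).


M = 12*7 = 84
M1 = M/12 = 7, M2 = M/7 = 12
M1^(-1) mod 12 = 7, M2^(-1) mod 7 = 3
x = 7*7*7 + 1*12*3 = 379
379 mod 84 = 43
Check: 43 mod 12 = 7 ✓, 43 mod 7 = 1 ✓

x ≡ 43 (mod 84)


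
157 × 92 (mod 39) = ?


157 × 92 = 14444
14444 mod 39 = 14


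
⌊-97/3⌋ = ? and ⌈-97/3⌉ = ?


-97/3 = -32.3333
floor = -33
ceil = -32

floor = -33, ceil = -32


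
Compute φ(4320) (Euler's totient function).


4320 = 2^5 × 3^3 × 5
Prime factors: 2, 3, 5
φ(4320) = 4320 × (1-1/2) × (1-1/3) × (1-1/5)
= 4320 × 1/2 × 2/3 × 4/5 = 1152

φ(4320) = 1152


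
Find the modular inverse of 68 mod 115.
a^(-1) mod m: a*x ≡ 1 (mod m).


Use the extended Euclidean algorithm on (115, 68); each row r = 115*s + 68*t:
r=115, s=1, t=0
r=68, s=0, t=1
q=1: r=47, s=1, t=-1   [115*(1) + 68*(-1) = 47]
q=1: r=21, s=-1, t=2   [115*(-1) + 68*(2) = 21]
q=2: r=5, s=3, t=-5   [115*(3) + 68*(-5) = 5]
q=4: r=1, s=-13, t=22   [115*(-13) + 68*(22) = 1]
q=5: r=0, s=68, t=-115   [115*(68) + 68*(-115) = 0]
GCD = 1 with t = 22, so 68*(22) ≡ 1 (mod 115)
Inverse = 22 mod 115 = 22
Check: 68 * 22 = 1496 ≡ 1 (mod 115)

68^(-1) ≡ 22 (mod 115)
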